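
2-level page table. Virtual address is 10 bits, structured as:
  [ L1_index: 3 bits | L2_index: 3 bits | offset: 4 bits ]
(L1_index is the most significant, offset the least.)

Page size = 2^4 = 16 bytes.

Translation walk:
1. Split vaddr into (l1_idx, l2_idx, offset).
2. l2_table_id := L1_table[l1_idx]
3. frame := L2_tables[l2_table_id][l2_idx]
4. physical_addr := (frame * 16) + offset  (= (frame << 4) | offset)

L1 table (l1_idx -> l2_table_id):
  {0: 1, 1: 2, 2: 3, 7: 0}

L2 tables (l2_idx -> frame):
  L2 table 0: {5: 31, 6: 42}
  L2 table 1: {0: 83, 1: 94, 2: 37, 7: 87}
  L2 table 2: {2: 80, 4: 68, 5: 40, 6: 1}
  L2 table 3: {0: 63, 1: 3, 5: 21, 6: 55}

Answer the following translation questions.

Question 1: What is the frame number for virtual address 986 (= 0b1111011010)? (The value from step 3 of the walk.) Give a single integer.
Answer: 31

Derivation:
vaddr = 986: l1_idx=7, l2_idx=5
L1[7] = 0; L2[0][5] = 31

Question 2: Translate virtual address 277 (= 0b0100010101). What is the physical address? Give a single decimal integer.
Answer: 53

Derivation:
vaddr = 277 = 0b0100010101
Split: l1_idx=2, l2_idx=1, offset=5
L1[2] = 3
L2[3][1] = 3
paddr = 3 * 16 + 5 = 53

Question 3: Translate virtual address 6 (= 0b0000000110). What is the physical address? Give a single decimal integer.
vaddr = 6 = 0b0000000110
Split: l1_idx=0, l2_idx=0, offset=6
L1[0] = 1
L2[1][0] = 83
paddr = 83 * 16 + 6 = 1334

Answer: 1334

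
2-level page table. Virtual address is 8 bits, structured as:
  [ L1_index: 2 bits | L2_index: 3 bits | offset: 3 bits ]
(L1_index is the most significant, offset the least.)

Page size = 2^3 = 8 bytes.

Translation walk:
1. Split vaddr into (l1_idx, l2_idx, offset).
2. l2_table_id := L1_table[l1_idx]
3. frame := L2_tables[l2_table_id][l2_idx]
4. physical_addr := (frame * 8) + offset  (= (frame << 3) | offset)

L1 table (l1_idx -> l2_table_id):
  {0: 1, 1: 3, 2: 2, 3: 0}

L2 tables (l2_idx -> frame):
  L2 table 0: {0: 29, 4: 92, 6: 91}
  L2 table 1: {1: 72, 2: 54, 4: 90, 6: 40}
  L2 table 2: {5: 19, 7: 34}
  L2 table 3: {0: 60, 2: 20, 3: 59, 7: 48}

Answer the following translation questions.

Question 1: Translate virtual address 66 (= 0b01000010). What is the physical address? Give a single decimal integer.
vaddr = 66 = 0b01000010
Split: l1_idx=1, l2_idx=0, offset=2
L1[1] = 3
L2[3][0] = 60
paddr = 60 * 8 + 2 = 482

Answer: 482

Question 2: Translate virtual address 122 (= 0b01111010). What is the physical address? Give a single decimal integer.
Answer: 386

Derivation:
vaddr = 122 = 0b01111010
Split: l1_idx=1, l2_idx=7, offset=2
L1[1] = 3
L2[3][7] = 48
paddr = 48 * 8 + 2 = 386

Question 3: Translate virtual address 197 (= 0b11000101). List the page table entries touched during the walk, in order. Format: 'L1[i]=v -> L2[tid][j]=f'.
vaddr = 197 = 0b11000101
Split: l1_idx=3, l2_idx=0, offset=5

Answer: L1[3]=0 -> L2[0][0]=29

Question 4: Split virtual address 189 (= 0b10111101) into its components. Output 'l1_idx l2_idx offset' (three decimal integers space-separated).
vaddr = 189 = 0b10111101
  top 2 bits -> l1_idx = 2
  next 3 bits -> l2_idx = 7
  bottom 3 bits -> offset = 5

Answer: 2 7 5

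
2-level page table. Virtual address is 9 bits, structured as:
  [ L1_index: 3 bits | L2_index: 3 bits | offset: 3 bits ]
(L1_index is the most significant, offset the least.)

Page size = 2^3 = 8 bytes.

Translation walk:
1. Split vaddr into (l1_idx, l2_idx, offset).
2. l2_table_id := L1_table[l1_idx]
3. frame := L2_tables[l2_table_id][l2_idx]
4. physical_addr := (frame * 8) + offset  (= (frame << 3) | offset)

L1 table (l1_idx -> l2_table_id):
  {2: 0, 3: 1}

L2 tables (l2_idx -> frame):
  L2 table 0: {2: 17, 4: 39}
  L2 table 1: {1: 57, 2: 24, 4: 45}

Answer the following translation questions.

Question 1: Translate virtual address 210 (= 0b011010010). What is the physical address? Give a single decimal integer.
Answer: 194

Derivation:
vaddr = 210 = 0b011010010
Split: l1_idx=3, l2_idx=2, offset=2
L1[3] = 1
L2[1][2] = 24
paddr = 24 * 8 + 2 = 194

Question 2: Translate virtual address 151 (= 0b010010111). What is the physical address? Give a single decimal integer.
vaddr = 151 = 0b010010111
Split: l1_idx=2, l2_idx=2, offset=7
L1[2] = 0
L2[0][2] = 17
paddr = 17 * 8 + 7 = 143

Answer: 143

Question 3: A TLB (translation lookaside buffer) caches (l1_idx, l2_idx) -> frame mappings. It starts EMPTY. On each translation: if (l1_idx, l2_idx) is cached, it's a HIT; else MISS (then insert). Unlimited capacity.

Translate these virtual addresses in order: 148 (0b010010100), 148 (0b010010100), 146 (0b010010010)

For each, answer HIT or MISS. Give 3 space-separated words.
Answer: MISS HIT HIT

Derivation:
vaddr=148: (2,2) not in TLB -> MISS, insert
vaddr=148: (2,2) in TLB -> HIT
vaddr=146: (2,2) in TLB -> HIT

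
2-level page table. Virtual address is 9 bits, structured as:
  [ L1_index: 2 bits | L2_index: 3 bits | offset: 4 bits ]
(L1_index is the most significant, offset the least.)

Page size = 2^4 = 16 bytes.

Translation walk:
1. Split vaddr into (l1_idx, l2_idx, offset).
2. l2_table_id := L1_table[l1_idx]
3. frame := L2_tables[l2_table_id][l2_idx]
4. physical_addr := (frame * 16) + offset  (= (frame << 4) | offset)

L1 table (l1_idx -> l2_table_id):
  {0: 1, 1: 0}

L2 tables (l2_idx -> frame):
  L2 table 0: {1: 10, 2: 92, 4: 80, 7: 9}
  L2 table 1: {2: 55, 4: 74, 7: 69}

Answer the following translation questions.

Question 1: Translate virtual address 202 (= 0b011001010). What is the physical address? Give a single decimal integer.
Answer: 1290

Derivation:
vaddr = 202 = 0b011001010
Split: l1_idx=1, l2_idx=4, offset=10
L1[1] = 0
L2[0][4] = 80
paddr = 80 * 16 + 10 = 1290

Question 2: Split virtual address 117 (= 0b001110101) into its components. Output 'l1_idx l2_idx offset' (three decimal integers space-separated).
Answer: 0 7 5

Derivation:
vaddr = 117 = 0b001110101
  top 2 bits -> l1_idx = 0
  next 3 bits -> l2_idx = 7
  bottom 4 bits -> offset = 5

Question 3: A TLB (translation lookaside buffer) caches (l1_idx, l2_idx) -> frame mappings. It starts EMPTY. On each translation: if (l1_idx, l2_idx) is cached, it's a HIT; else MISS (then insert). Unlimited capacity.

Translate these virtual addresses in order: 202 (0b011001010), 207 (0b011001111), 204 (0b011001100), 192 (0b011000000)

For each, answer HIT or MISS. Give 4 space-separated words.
vaddr=202: (1,4) not in TLB -> MISS, insert
vaddr=207: (1,4) in TLB -> HIT
vaddr=204: (1,4) in TLB -> HIT
vaddr=192: (1,4) in TLB -> HIT

Answer: MISS HIT HIT HIT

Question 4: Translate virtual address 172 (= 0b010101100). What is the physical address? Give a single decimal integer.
Answer: 1484

Derivation:
vaddr = 172 = 0b010101100
Split: l1_idx=1, l2_idx=2, offset=12
L1[1] = 0
L2[0][2] = 92
paddr = 92 * 16 + 12 = 1484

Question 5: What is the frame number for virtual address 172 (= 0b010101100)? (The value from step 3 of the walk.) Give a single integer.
Answer: 92

Derivation:
vaddr = 172: l1_idx=1, l2_idx=2
L1[1] = 0; L2[0][2] = 92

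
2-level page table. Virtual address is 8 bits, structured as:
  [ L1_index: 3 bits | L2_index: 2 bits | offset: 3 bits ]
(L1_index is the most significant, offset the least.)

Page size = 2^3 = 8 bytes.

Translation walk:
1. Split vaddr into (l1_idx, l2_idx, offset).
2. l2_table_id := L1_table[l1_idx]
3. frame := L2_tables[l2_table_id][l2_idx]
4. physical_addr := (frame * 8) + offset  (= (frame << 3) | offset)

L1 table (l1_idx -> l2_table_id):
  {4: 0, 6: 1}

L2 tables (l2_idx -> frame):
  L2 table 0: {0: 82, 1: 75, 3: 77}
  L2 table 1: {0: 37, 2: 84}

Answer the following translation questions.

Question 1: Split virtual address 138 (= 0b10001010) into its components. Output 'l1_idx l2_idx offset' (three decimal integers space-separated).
Answer: 4 1 2

Derivation:
vaddr = 138 = 0b10001010
  top 3 bits -> l1_idx = 4
  next 2 bits -> l2_idx = 1
  bottom 3 bits -> offset = 2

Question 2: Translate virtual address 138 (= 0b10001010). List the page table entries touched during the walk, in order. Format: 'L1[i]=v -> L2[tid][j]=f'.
Answer: L1[4]=0 -> L2[0][1]=75

Derivation:
vaddr = 138 = 0b10001010
Split: l1_idx=4, l2_idx=1, offset=2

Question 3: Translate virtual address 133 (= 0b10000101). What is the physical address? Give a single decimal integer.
Answer: 661

Derivation:
vaddr = 133 = 0b10000101
Split: l1_idx=4, l2_idx=0, offset=5
L1[4] = 0
L2[0][0] = 82
paddr = 82 * 8 + 5 = 661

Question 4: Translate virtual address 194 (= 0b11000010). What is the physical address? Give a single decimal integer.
Answer: 298

Derivation:
vaddr = 194 = 0b11000010
Split: l1_idx=6, l2_idx=0, offset=2
L1[6] = 1
L2[1][0] = 37
paddr = 37 * 8 + 2 = 298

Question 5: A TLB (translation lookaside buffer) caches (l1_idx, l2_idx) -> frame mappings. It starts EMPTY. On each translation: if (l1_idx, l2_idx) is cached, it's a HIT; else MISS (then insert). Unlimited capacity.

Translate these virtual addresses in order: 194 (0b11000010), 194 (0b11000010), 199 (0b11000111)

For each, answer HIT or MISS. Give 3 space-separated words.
vaddr=194: (6,0) not in TLB -> MISS, insert
vaddr=194: (6,0) in TLB -> HIT
vaddr=199: (6,0) in TLB -> HIT

Answer: MISS HIT HIT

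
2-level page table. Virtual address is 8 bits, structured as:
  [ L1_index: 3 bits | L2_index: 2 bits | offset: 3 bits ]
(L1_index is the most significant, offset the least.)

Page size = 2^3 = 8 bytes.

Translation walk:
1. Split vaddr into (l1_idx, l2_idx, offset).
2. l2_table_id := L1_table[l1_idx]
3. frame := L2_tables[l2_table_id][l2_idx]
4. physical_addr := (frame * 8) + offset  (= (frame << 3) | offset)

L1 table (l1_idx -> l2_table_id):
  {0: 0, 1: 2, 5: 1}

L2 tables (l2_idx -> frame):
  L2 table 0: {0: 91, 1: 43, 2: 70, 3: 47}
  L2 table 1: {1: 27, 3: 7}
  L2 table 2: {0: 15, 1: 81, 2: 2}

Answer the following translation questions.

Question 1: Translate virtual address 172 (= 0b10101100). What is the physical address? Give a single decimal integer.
Answer: 220

Derivation:
vaddr = 172 = 0b10101100
Split: l1_idx=5, l2_idx=1, offset=4
L1[5] = 1
L2[1][1] = 27
paddr = 27 * 8 + 4 = 220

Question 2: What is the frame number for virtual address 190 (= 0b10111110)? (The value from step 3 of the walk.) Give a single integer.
vaddr = 190: l1_idx=5, l2_idx=3
L1[5] = 1; L2[1][3] = 7

Answer: 7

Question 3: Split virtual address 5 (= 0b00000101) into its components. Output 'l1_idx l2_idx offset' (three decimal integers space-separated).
vaddr = 5 = 0b00000101
  top 3 bits -> l1_idx = 0
  next 2 bits -> l2_idx = 0
  bottom 3 bits -> offset = 5

Answer: 0 0 5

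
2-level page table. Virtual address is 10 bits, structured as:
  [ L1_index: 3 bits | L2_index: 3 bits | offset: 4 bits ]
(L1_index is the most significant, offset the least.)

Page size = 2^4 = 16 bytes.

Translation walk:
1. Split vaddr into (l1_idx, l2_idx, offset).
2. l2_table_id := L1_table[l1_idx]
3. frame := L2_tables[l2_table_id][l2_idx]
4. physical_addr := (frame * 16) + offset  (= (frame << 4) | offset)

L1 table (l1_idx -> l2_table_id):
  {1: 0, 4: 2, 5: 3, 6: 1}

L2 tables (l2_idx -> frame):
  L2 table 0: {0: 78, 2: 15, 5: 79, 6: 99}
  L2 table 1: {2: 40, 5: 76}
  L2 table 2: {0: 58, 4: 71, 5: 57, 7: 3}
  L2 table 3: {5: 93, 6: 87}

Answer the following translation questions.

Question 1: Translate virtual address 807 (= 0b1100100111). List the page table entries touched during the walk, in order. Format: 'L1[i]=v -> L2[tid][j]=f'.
vaddr = 807 = 0b1100100111
Split: l1_idx=6, l2_idx=2, offset=7

Answer: L1[6]=1 -> L2[1][2]=40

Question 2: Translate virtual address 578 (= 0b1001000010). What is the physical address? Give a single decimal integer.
vaddr = 578 = 0b1001000010
Split: l1_idx=4, l2_idx=4, offset=2
L1[4] = 2
L2[2][4] = 71
paddr = 71 * 16 + 2 = 1138

Answer: 1138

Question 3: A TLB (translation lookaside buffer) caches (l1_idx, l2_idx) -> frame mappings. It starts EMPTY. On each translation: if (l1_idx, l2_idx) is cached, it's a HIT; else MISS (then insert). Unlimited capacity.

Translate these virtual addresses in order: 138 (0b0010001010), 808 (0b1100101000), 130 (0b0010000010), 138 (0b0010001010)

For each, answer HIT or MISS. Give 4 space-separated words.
vaddr=138: (1,0) not in TLB -> MISS, insert
vaddr=808: (6,2) not in TLB -> MISS, insert
vaddr=130: (1,0) in TLB -> HIT
vaddr=138: (1,0) in TLB -> HIT

Answer: MISS MISS HIT HIT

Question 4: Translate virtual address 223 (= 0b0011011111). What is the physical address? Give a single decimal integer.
vaddr = 223 = 0b0011011111
Split: l1_idx=1, l2_idx=5, offset=15
L1[1] = 0
L2[0][5] = 79
paddr = 79 * 16 + 15 = 1279

Answer: 1279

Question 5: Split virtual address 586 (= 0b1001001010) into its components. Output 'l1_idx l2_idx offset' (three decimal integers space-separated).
vaddr = 586 = 0b1001001010
  top 3 bits -> l1_idx = 4
  next 3 bits -> l2_idx = 4
  bottom 4 bits -> offset = 10

Answer: 4 4 10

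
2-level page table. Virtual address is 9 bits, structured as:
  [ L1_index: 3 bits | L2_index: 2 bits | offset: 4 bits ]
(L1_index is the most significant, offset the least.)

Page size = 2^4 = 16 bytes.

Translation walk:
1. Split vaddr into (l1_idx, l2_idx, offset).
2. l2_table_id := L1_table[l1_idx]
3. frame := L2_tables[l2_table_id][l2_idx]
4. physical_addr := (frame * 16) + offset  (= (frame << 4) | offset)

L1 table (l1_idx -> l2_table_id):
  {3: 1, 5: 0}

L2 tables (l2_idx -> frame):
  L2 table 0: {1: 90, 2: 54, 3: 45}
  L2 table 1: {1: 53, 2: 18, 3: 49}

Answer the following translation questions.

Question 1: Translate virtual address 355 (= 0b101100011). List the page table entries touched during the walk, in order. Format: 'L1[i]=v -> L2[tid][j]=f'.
Answer: L1[5]=0 -> L2[0][2]=54

Derivation:
vaddr = 355 = 0b101100011
Split: l1_idx=5, l2_idx=2, offset=3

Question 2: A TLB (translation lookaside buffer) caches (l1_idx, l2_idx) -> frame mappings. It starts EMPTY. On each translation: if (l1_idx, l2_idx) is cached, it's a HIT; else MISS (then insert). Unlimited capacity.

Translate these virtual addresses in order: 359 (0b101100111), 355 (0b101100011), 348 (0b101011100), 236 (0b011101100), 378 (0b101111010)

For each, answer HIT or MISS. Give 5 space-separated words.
Answer: MISS HIT MISS MISS MISS

Derivation:
vaddr=359: (5,2) not in TLB -> MISS, insert
vaddr=355: (5,2) in TLB -> HIT
vaddr=348: (5,1) not in TLB -> MISS, insert
vaddr=236: (3,2) not in TLB -> MISS, insert
vaddr=378: (5,3) not in TLB -> MISS, insert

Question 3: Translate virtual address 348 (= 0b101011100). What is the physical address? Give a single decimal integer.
Answer: 1452

Derivation:
vaddr = 348 = 0b101011100
Split: l1_idx=5, l2_idx=1, offset=12
L1[5] = 0
L2[0][1] = 90
paddr = 90 * 16 + 12 = 1452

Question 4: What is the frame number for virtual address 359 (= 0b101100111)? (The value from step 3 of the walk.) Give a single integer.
vaddr = 359: l1_idx=5, l2_idx=2
L1[5] = 0; L2[0][2] = 54

Answer: 54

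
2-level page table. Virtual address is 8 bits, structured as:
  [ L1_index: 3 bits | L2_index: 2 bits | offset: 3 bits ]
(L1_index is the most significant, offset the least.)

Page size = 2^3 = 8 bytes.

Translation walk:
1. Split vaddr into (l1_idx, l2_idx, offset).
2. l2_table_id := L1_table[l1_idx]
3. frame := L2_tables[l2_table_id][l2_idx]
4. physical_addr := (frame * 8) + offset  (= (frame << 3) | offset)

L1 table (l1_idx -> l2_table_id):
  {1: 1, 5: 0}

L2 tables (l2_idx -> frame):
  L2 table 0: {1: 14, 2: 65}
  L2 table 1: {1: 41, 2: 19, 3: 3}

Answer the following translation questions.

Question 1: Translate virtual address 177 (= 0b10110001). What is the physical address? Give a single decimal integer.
Answer: 521

Derivation:
vaddr = 177 = 0b10110001
Split: l1_idx=5, l2_idx=2, offset=1
L1[5] = 0
L2[0][2] = 65
paddr = 65 * 8 + 1 = 521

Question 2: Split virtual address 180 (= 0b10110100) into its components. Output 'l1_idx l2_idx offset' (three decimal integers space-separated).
Answer: 5 2 4

Derivation:
vaddr = 180 = 0b10110100
  top 3 bits -> l1_idx = 5
  next 2 bits -> l2_idx = 2
  bottom 3 bits -> offset = 4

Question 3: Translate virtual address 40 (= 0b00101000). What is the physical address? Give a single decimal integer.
Answer: 328

Derivation:
vaddr = 40 = 0b00101000
Split: l1_idx=1, l2_idx=1, offset=0
L1[1] = 1
L2[1][1] = 41
paddr = 41 * 8 + 0 = 328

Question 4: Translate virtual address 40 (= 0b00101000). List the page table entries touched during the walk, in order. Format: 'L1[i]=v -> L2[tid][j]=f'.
Answer: L1[1]=1 -> L2[1][1]=41

Derivation:
vaddr = 40 = 0b00101000
Split: l1_idx=1, l2_idx=1, offset=0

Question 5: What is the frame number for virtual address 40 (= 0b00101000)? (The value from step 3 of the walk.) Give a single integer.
vaddr = 40: l1_idx=1, l2_idx=1
L1[1] = 1; L2[1][1] = 41

Answer: 41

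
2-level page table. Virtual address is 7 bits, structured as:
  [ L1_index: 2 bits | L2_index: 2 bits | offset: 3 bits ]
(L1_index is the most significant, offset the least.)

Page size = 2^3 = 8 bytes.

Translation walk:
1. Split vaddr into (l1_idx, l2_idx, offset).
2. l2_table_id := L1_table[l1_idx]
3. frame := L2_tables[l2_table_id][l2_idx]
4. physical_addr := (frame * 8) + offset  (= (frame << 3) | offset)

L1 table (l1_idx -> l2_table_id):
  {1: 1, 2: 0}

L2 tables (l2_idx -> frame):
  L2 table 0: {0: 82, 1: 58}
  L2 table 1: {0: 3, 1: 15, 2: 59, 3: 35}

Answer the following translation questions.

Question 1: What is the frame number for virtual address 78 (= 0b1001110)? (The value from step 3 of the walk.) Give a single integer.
Answer: 58

Derivation:
vaddr = 78: l1_idx=2, l2_idx=1
L1[2] = 0; L2[0][1] = 58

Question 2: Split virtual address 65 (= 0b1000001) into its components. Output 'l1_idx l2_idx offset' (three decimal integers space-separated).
Answer: 2 0 1

Derivation:
vaddr = 65 = 0b1000001
  top 2 bits -> l1_idx = 2
  next 2 bits -> l2_idx = 0
  bottom 3 bits -> offset = 1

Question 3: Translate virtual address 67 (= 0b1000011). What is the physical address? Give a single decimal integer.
vaddr = 67 = 0b1000011
Split: l1_idx=2, l2_idx=0, offset=3
L1[2] = 0
L2[0][0] = 82
paddr = 82 * 8 + 3 = 659

Answer: 659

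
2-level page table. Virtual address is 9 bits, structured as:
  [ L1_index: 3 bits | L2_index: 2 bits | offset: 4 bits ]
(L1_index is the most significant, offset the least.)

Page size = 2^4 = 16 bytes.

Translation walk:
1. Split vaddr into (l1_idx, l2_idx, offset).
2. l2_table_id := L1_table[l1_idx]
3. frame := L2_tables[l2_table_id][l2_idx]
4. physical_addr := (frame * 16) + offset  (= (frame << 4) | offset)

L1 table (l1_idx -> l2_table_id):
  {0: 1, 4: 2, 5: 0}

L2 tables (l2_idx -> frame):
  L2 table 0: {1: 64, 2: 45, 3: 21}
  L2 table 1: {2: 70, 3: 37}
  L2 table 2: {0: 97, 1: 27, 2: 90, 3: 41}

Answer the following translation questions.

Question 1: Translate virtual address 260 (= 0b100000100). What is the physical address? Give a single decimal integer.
vaddr = 260 = 0b100000100
Split: l1_idx=4, l2_idx=0, offset=4
L1[4] = 2
L2[2][0] = 97
paddr = 97 * 16 + 4 = 1556

Answer: 1556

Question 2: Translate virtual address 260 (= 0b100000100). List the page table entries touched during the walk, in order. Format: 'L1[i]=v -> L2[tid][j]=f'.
Answer: L1[4]=2 -> L2[2][0]=97

Derivation:
vaddr = 260 = 0b100000100
Split: l1_idx=4, l2_idx=0, offset=4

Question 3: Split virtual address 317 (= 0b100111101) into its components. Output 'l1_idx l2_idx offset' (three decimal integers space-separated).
vaddr = 317 = 0b100111101
  top 3 bits -> l1_idx = 4
  next 2 bits -> l2_idx = 3
  bottom 4 bits -> offset = 13

Answer: 4 3 13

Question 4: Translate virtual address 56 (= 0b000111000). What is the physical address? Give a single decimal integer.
vaddr = 56 = 0b000111000
Split: l1_idx=0, l2_idx=3, offset=8
L1[0] = 1
L2[1][3] = 37
paddr = 37 * 16 + 8 = 600

Answer: 600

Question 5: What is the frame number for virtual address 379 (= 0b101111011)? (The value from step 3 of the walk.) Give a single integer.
vaddr = 379: l1_idx=5, l2_idx=3
L1[5] = 0; L2[0][3] = 21

Answer: 21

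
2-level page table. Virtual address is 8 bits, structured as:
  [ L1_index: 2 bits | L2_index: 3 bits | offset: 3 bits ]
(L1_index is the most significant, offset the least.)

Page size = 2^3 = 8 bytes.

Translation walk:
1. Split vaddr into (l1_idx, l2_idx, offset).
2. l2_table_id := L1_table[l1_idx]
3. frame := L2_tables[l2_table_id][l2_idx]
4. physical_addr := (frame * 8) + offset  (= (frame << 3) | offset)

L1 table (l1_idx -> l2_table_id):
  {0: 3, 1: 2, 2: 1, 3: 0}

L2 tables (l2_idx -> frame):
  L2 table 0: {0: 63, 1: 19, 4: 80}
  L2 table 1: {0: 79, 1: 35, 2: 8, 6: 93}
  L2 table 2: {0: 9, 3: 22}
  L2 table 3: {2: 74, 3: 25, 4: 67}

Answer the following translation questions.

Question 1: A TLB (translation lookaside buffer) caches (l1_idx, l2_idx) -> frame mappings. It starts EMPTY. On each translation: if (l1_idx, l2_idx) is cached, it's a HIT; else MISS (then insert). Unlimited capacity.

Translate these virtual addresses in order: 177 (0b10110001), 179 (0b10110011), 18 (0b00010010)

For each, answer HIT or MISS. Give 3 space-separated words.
Answer: MISS HIT MISS

Derivation:
vaddr=177: (2,6) not in TLB -> MISS, insert
vaddr=179: (2,6) in TLB -> HIT
vaddr=18: (0,2) not in TLB -> MISS, insert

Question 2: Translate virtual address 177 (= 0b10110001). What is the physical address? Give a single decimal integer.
vaddr = 177 = 0b10110001
Split: l1_idx=2, l2_idx=6, offset=1
L1[2] = 1
L2[1][6] = 93
paddr = 93 * 8 + 1 = 745

Answer: 745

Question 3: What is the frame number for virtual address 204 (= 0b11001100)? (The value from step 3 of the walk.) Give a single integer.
Answer: 19

Derivation:
vaddr = 204: l1_idx=3, l2_idx=1
L1[3] = 0; L2[0][1] = 19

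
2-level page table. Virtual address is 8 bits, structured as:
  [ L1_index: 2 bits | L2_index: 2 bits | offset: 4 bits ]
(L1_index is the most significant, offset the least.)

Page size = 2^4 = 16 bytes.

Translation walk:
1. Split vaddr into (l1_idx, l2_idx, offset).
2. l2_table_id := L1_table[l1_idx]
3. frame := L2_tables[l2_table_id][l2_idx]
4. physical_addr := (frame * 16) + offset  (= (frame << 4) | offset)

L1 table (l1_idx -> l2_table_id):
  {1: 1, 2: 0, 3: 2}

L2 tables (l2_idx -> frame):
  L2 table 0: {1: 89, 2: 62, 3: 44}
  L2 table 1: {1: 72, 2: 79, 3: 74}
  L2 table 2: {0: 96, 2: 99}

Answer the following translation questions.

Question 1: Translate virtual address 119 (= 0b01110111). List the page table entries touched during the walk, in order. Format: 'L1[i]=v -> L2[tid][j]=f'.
Answer: L1[1]=1 -> L2[1][3]=74

Derivation:
vaddr = 119 = 0b01110111
Split: l1_idx=1, l2_idx=3, offset=7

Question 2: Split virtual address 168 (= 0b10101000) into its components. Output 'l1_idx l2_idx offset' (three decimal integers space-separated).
vaddr = 168 = 0b10101000
  top 2 bits -> l1_idx = 2
  next 2 bits -> l2_idx = 2
  bottom 4 bits -> offset = 8

Answer: 2 2 8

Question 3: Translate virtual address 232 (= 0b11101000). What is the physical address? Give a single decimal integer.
vaddr = 232 = 0b11101000
Split: l1_idx=3, l2_idx=2, offset=8
L1[3] = 2
L2[2][2] = 99
paddr = 99 * 16 + 8 = 1592

Answer: 1592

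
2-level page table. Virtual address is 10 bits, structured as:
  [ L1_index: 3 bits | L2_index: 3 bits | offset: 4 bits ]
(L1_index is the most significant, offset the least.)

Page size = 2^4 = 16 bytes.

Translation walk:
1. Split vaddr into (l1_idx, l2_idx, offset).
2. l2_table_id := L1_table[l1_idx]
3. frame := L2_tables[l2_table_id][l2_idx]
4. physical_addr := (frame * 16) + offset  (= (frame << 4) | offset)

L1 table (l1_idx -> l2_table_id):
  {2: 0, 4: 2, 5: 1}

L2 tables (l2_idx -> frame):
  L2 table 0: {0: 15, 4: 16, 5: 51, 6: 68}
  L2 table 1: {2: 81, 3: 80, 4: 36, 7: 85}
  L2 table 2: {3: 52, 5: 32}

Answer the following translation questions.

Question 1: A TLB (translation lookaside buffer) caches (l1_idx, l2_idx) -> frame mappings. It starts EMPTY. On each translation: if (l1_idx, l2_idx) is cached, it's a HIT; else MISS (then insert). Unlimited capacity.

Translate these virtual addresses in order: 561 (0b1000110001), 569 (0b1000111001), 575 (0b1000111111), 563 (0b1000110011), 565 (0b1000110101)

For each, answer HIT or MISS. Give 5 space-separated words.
Answer: MISS HIT HIT HIT HIT

Derivation:
vaddr=561: (4,3) not in TLB -> MISS, insert
vaddr=569: (4,3) in TLB -> HIT
vaddr=575: (4,3) in TLB -> HIT
vaddr=563: (4,3) in TLB -> HIT
vaddr=565: (4,3) in TLB -> HIT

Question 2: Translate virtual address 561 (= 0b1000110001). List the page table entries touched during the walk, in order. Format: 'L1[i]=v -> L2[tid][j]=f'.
vaddr = 561 = 0b1000110001
Split: l1_idx=4, l2_idx=3, offset=1

Answer: L1[4]=2 -> L2[2][3]=52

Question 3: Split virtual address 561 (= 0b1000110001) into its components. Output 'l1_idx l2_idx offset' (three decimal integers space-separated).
Answer: 4 3 1

Derivation:
vaddr = 561 = 0b1000110001
  top 3 bits -> l1_idx = 4
  next 3 bits -> l2_idx = 3
  bottom 4 bits -> offset = 1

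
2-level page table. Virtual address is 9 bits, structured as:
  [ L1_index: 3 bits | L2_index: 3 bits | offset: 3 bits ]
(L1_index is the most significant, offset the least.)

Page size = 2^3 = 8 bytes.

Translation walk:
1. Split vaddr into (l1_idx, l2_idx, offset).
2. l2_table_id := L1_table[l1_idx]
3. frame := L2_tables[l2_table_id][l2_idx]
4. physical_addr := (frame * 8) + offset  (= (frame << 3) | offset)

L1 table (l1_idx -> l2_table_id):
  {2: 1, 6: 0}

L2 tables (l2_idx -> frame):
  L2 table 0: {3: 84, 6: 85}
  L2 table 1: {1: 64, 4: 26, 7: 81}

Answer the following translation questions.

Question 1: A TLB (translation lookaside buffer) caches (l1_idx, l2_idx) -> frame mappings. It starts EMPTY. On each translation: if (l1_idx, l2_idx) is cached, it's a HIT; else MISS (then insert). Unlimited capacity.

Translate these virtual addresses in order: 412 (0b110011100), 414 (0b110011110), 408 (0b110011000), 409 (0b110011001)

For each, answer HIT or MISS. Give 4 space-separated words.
Answer: MISS HIT HIT HIT

Derivation:
vaddr=412: (6,3) not in TLB -> MISS, insert
vaddr=414: (6,3) in TLB -> HIT
vaddr=408: (6,3) in TLB -> HIT
vaddr=409: (6,3) in TLB -> HIT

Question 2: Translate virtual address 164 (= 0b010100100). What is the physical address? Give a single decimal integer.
Answer: 212

Derivation:
vaddr = 164 = 0b010100100
Split: l1_idx=2, l2_idx=4, offset=4
L1[2] = 1
L2[1][4] = 26
paddr = 26 * 8 + 4 = 212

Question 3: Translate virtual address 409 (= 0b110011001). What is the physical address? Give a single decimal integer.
vaddr = 409 = 0b110011001
Split: l1_idx=6, l2_idx=3, offset=1
L1[6] = 0
L2[0][3] = 84
paddr = 84 * 8 + 1 = 673

Answer: 673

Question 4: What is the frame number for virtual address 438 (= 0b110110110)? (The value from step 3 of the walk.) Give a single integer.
vaddr = 438: l1_idx=6, l2_idx=6
L1[6] = 0; L2[0][6] = 85

Answer: 85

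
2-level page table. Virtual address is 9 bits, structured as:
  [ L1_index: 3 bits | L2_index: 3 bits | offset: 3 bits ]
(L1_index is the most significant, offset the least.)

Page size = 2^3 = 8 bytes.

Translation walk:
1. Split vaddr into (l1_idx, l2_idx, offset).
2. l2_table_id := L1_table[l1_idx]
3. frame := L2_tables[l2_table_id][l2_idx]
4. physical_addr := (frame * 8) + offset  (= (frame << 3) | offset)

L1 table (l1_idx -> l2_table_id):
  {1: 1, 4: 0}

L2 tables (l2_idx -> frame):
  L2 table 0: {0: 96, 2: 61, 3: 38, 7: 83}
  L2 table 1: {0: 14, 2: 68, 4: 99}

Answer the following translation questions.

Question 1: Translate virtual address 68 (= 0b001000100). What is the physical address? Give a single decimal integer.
Answer: 116

Derivation:
vaddr = 68 = 0b001000100
Split: l1_idx=1, l2_idx=0, offset=4
L1[1] = 1
L2[1][0] = 14
paddr = 14 * 8 + 4 = 116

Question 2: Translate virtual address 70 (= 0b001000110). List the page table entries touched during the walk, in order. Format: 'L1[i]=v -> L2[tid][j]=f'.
vaddr = 70 = 0b001000110
Split: l1_idx=1, l2_idx=0, offset=6

Answer: L1[1]=1 -> L2[1][0]=14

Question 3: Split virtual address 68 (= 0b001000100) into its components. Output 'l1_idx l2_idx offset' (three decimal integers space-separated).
Answer: 1 0 4

Derivation:
vaddr = 68 = 0b001000100
  top 3 bits -> l1_idx = 1
  next 3 bits -> l2_idx = 0
  bottom 3 bits -> offset = 4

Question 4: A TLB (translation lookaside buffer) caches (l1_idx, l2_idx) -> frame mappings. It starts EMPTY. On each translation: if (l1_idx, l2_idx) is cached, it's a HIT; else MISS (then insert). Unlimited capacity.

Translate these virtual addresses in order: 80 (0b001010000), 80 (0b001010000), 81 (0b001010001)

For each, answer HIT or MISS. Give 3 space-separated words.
Answer: MISS HIT HIT

Derivation:
vaddr=80: (1,2) not in TLB -> MISS, insert
vaddr=80: (1,2) in TLB -> HIT
vaddr=81: (1,2) in TLB -> HIT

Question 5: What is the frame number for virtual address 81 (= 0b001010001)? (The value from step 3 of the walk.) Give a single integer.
Answer: 68

Derivation:
vaddr = 81: l1_idx=1, l2_idx=2
L1[1] = 1; L2[1][2] = 68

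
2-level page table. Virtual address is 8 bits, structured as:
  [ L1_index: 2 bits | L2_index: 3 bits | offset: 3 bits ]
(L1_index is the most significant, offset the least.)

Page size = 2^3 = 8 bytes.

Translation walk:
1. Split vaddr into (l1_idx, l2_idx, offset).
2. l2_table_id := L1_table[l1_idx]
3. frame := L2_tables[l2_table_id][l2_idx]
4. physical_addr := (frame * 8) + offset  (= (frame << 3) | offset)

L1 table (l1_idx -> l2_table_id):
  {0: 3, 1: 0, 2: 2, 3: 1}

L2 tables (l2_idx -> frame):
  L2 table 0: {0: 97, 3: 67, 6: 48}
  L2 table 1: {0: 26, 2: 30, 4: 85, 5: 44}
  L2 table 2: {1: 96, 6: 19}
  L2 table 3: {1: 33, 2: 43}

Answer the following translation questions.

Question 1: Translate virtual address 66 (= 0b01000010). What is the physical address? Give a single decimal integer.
Answer: 778

Derivation:
vaddr = 66 = 0b01000010
Split: l1_idx=1, l2_idx=0, offset=2
L1[1] = 0
L2[0][0] = 97
paddr = 97 * 8 + 2 = 778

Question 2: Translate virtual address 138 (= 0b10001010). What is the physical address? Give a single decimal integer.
vaddr = 138 = 0b10001010
Split: l1_idx=2, l2_idx=1, offset=2
L1[2] = 2
L2[2][1] = 96
paddr = 96 * 8 + 2 = 770

Answer: 770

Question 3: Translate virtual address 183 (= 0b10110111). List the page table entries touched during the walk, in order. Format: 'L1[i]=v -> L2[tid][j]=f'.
Answer: L1[2]=2 -> L2[2][6]=19

Derivation:
vaddr = 183 = 0b10110111
Split: l1_idx=2, l2_idx=6, offset=7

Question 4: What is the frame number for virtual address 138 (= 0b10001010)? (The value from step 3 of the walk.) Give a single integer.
Answer: 96

Derivation:
vaddr = 138: l1_idx=2, l2_idx=1
L1[2] = 2; L2[2][1] = 96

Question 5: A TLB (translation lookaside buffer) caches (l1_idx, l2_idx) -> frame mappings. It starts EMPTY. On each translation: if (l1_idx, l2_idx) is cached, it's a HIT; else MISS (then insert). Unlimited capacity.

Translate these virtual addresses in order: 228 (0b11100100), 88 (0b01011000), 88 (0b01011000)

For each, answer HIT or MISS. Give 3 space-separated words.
Answer: MISS MISS HIT

Derivation:
vaddr=228: (3,4) not in TLB -> MISS, insert
vaddr=88: (1,3) not in TLB -> MISS, insert
vaddr=88: (1,3) in TLB -> HIT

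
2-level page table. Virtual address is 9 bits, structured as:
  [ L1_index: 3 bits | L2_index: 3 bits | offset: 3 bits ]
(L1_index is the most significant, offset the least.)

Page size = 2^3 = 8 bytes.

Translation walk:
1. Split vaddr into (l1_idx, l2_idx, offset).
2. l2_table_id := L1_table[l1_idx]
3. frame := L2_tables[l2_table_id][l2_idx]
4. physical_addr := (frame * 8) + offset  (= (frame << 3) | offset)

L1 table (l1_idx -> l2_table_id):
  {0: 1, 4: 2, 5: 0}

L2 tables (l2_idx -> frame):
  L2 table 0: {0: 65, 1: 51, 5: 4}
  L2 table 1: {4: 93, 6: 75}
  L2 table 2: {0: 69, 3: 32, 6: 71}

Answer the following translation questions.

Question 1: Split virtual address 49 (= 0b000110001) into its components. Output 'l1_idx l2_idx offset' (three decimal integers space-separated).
Answer: 0 6 1

Derivation:
vaddr = 49 = 0b000110001
  top 3 bits -> l1_idx = 0
  next 3 bits -> l2_idx = 6
  bottom 3 bits -> offset = 1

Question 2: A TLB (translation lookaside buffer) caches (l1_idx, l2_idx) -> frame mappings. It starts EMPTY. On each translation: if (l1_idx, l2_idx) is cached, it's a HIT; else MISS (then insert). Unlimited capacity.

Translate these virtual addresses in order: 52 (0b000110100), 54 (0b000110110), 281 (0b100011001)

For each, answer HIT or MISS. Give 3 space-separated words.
Answer: MISS HIT MISS

Derivation:
vaddr=52: (0,6) not in TLB -> MISS, insert
vaddr=54: (0,6) in TLB -> HIT
vaddr=281: (4,3) not in TLB -> MISS, insert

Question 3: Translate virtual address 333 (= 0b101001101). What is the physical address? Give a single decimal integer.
vaddr = 333 = 0b101001101
Split: l1_idx=5, l2_idx=1, offset=5
L1[5] = 0
L2[0][1] = 51
paddr = 51 * 8 + 5 = 413

Answer: 413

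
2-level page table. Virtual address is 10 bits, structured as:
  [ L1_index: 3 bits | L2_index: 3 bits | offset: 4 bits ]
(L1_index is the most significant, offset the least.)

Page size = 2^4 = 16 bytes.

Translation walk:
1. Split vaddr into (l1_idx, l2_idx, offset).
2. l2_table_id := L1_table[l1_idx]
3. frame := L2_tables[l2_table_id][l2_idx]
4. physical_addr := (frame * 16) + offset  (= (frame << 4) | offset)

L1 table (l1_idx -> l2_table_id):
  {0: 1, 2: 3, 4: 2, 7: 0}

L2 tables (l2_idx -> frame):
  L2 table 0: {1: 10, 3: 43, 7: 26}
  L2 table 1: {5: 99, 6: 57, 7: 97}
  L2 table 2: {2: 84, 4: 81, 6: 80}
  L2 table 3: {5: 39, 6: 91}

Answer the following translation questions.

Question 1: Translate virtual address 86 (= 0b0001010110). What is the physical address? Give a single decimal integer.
Answer: 1590

Derivation:
vaddr = 86 = 0b0001010110
Split: l1_idx=0, l2_idx=5, offset=6
L1[0] = 1
L2[1][5] = 99
paddr = 99 * 16 + 6 = 1590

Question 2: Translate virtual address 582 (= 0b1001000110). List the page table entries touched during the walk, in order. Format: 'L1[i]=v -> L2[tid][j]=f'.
vaddr = 582 = 0b1001000110
Split: l1_idx=4, l2_idx=4, offset=6

Answer: L1[4]=2 -> L2[2][4]=81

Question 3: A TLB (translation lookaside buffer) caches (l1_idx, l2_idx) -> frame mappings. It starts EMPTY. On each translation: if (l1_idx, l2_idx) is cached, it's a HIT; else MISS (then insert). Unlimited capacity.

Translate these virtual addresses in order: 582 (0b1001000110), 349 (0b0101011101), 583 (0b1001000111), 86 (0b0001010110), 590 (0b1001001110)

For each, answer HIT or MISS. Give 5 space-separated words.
vaddr=582: (4,4) not in TLB -> MISS, insert
vaddr=349: (2,5) not in TLB -> MISS, insert
vaddr=583: (4,4) in TLB -> HIT
vaddr=86: (0,5) not in TLB -> MISS, insert
vaddr=590: (4,4) in TLB -> HIT

Answer: MISS MISS HIT MISS HIT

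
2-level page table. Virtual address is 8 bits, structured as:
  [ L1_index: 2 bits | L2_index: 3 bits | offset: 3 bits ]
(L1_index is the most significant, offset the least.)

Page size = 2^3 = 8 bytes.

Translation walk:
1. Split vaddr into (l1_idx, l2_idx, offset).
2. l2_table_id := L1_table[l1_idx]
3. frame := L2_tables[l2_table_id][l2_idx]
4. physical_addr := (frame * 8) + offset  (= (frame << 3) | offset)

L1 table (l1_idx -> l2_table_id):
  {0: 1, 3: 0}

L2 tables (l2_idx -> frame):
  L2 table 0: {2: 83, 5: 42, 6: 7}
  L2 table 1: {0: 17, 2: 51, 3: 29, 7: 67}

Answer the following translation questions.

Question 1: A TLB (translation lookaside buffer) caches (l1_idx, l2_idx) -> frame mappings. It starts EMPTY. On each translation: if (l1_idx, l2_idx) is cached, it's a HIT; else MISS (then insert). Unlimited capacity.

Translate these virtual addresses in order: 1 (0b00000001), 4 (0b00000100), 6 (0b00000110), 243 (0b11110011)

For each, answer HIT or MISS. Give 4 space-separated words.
vaddr=1: (0,0) not in TLB -> MISS, insert
vaddr=4: (0,0) in TLB -> HIT
vaddr=6: (0,0) in TLB -> HIT
vaddr=243: (3,6) not in TLB -> MISS, insert

Answer: MISS HIT HIT MISS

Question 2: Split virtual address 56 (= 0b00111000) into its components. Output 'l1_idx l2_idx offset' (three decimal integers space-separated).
Answer: 0 7 0

Derivation:
vaddr = 56 = 0b00111000
  top 2 bits -> l1_idx = 0
  next 3 bits -> l2_idx = 7
  bottom 3 bits -> offset = 0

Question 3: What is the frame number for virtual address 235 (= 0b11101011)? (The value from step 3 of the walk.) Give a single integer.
vaddr = 235: l1_idx=3, l2_idx=5
L1[3] = 0; L2[0][5] = 42

Answer: 42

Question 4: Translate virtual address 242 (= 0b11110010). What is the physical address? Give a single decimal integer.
Answer: 58

Derivation:
vaddr = 242 = 0b11110010
Split: l1_idx=3, l2_idx=6, offset=2
L1[3] = 0
L2[0][6] = 7
paddr = 7 * 8 + 2 = 58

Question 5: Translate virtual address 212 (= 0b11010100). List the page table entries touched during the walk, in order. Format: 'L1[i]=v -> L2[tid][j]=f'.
vaddr = 212 = 0b11010100
Split: l1_idx=3, l2_idx=2, offset=4

Answer: L1[3]=0 -> L2[0][2]=83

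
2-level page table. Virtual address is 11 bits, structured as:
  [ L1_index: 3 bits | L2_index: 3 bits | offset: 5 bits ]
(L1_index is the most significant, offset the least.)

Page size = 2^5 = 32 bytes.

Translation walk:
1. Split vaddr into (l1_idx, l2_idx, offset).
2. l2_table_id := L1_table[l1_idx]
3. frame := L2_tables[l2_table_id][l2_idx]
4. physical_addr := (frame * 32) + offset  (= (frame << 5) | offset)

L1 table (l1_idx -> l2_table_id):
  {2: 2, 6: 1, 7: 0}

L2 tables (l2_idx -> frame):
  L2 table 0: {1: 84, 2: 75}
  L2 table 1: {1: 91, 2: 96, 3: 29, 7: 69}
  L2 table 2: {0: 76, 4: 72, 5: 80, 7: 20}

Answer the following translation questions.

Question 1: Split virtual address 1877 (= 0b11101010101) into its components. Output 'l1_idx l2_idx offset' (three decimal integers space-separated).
Answer: 7 2 21

Derivation:
vaddr = 1877 = 0b11101010101
  top 3 bits -> l1_idx = 7
  next 3 bits -> l2_idx = 2
  bottom 5 bits -> offset = 21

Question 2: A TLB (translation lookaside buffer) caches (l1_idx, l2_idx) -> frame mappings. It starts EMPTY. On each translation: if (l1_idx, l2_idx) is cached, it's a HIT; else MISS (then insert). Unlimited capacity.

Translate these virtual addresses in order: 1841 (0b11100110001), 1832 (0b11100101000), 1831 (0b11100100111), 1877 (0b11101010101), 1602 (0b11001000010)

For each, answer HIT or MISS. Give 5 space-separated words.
vaddr=1841: (7,1) not in TLB -> MISS, insert
vaddr=1832: (7,1) in TLB -> HIT
vaddr=1831: (7,1) in TLB -> HIT
vaddr=1877: (7,2) not in TLB -> MISS, insert
vaddr=1602: (6,2) not in TLB -> MISS, insert

Answer: MISS HIT HIT MISS MISS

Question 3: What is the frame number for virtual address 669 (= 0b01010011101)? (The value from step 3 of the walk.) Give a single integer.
Answer: 72

Derivation:
vaddr = 669: l1_idx=2, l2_idx=4
L1[2] = 2; L2[2][4] = 72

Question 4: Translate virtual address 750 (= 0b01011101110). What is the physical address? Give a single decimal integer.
vaddr = 750 = 0b01011101110
Split: l1_idx=2, l2_idx=7, offset=14
L1[2] = 2
L2[2][7] = 20
paddr = 20 * 32 + 14 = 654

Answer: 654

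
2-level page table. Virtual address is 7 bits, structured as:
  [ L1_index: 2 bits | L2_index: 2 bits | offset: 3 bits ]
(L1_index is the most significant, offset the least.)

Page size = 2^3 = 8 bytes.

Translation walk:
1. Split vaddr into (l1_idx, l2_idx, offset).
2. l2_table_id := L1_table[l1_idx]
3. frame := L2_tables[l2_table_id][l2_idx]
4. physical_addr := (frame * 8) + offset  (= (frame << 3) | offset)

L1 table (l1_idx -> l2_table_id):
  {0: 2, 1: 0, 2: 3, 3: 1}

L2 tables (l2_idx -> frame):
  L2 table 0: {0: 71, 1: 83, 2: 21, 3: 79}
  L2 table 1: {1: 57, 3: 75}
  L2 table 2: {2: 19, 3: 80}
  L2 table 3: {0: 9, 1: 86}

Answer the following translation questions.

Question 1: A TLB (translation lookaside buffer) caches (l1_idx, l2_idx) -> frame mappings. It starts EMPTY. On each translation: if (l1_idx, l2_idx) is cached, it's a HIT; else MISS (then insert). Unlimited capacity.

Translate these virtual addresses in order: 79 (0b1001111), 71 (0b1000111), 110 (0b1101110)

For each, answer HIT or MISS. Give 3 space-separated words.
Answer: MISS MISS MISS

Derivation:
vaddr=79: (2,1) not in TLB -> MISS, insert
vaddr=71: (2,0) not in TLB -> MISS, insert
vaddr=110: (3,1) not in TLB -> MISS, insert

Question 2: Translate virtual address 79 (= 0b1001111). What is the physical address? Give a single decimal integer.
vaddr = 79 = 0b1001111
Split: l1_idx=2, l2_idx=1, offset=7
L1[2] = 3
L2[3][1] = 86
paddr = 86 * 8 + 7 = 695

Answer: 695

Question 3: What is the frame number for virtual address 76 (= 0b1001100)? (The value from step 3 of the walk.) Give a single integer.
Answer: 86

Derivation:
vaddr = 76: l1_idx=2, l2_idx=1
L1[2] = 3; L2[3][1] = 86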